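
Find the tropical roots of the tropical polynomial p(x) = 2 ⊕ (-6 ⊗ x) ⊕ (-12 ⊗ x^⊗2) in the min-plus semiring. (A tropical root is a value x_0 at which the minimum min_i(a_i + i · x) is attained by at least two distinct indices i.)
Roots: {6, 8}

Each tropical root is a break point of the lower envelope of the lines y = a_i + i · x (there are 3 lines, with slopes 0, 1, ..., 2). Only the lines that attain the minimum somewhere contribute to roots; other lines are dominated. Here the surviving (envelope) indices are i = 2, i = 1, i = 0.
Intersections between consecutive envelope lines give the roots: for adjacent envelope indices i < j the intersection is x = (a_i − a_j) / (j − i). Reading off the sorted break points: {6, 8}.
Verification: at each break x_0, at least two indices attain the minimum of min_i(a_i + i · x_0).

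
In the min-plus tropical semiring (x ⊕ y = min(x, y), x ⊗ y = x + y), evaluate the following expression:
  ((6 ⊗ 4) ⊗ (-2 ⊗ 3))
((6 ⊗ 4) ⊗ (-2 ⊗ 3)) = 11

Expand innermost to outermost. Recall ⊕ takes the minimum of its arguments and ⊗ takes their sum. Working out the expression ((6 ⊗ 4) ⊗ (-2 ⊗ 3)) gives 11.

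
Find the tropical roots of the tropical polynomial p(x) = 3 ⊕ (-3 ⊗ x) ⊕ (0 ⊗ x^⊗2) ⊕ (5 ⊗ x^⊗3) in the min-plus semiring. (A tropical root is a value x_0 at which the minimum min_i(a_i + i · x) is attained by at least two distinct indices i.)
Roots: {-5, -3, 6}

Each tropical root is a break point of the lower envelope of the lines y = a_i + i · x (there are 4 lines, with slopes 0, 1, ..., 3). Only the lines that attain the minimum somewhere contribute to roots; other lines are dominated. Here the surviving (envelope) indices are i = 3, i = 2, i = 1, i = 0.
Intersections between consecutive envelope lines give the roots: for adjacent envelope indices i < j the intersection is x = (a_i − a_j) / (j − i). Reading off the sorted break points: {-5, -3, 6}.
Verification: at each break x_0, at least two indices attain the minimum of min_i(a_i + i · x_0).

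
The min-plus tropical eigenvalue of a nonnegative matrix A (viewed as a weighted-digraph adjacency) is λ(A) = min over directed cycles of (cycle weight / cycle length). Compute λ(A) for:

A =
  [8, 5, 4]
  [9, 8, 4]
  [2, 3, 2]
λ(A) = 2

Enumerate directed cycles and compute their means (weight / length). Sample:
  cycle 0 → 0: weight = 8, length = 1, mean = 8/1 ≈ 8.000
  cycle 1 → 1: weight = 8, length = 1, mean = 8/1 ≈ 8.000
  cycle 2 → 2: weight = 2, length = 1, mean = 2/1 ≈ 2.000
  cycle 0 → 1 → 0: weight = 14, length = 2, mean = 14/2 ≈ 7.000
  cycle 0 → 2 → 0: weight = 6, length = 2, mean = 6/2 ≈ 3.000
  cycle 1 → 0 → 1: weight = 14, length = 2, mean = 14/2 ≈ 7.000
Minimum mean = 2.000, attained e.g. along the cycle 2 → 2 with weight 2 and length 1. So λ(A) = 2/1 = 2.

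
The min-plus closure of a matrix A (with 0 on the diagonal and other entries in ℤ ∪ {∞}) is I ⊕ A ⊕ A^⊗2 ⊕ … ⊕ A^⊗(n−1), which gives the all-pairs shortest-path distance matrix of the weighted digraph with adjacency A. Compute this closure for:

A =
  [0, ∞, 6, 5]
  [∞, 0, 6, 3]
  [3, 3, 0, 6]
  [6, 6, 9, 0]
Closure =
  [0, 9, 6, 5]
  [9, 0, 6, 3]
  [3, 3, 0, 6]
  [6, 6, 9, 0]

This is the Floyd-Warshall all-pairs shortest-path computation. For each intermediate vertex k = 0, 1, …, 3, update dist[i][j] ← min(dist[i][j], dist[i][k] + dist[k][j]). The final matrix gives, for each (i, j), the minimum total weight of any directed path from i to j (possibly empty when i = j).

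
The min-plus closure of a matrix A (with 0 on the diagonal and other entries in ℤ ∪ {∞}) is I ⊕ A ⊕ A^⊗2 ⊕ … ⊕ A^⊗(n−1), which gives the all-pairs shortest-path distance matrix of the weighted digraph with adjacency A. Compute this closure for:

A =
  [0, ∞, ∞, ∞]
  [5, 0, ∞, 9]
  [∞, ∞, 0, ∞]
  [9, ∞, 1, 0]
Closure =
  [0, ∞, ∞, ∞]
  [5, 0, 10, 9]
  [∞, ∞, 0, ∞]
  [9, ∞, 1, 0]

This is the Floyd-Warshall all-pairs shortest-path computation. For each intermediate vertex k = 0, 1, …, 3, update dist[i][j] ← min(dist[i][j], dist[i][k] + dist[k][j]). The final matrix gives, for each (i, j), the minimum total weight of any directed path from i to j (possibly empty when i = j).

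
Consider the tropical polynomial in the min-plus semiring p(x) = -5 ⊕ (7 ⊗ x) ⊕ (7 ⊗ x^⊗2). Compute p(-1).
p(-1) = -5

A tropical monomial a ⊗ x^⊗i evaluates to a + i · x. Evaluating each term at x = -1:
  Term 0 contributes -5 + 0 · -1 = -5
  Term 1 contributes 7 + 1 · -1 = 6
  Term 2 contributes 7 + 2 · -1 = 5
p(-1) = ⊕ of these = min[-5, 6, 5] = -5.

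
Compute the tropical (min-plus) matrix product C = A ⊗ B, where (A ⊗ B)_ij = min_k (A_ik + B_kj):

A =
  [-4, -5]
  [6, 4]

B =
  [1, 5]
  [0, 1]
A ⊗ B =
  [-5, -4]
  [4, 5]

Apply the min-plus product entry-by-entry:
  C[0][0] = min over k of (A[0][0] + B[0][0] = -4 + 1 = -3, A[0][1] + B[1][0] = -5 + 0 = -5) = -5 (attained at k = 1)
  C[0][1] = min over k of (A[0][0] + B[0][1] = -4 + 5 = 1, A[0][1] + B[1][1] = -5 + 1 = -4) = -4 (attained at k = 1)
  C[1][0] = min over k of (A[1][0] + B[0][0] = 6 + 1 = 7, A[1][1] + B[1][0] = 4 + 0 = 4) = 4 (attained at k = 1)
  C[1][1] = min over k of (A[1][0] + B[0][1] = 6 + 5 = 11, A[1][1] + B[1][1] = 4 + 1 = 5) = 5 (attained at k = 1)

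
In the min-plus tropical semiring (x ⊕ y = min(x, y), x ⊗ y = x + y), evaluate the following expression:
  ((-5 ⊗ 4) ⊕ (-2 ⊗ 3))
((-5 ⊗ 4) ⊕ (-2 ⊗ 3)) = -1

Expand innermost to outermost. Recall ⊕ takes the minimum of its arguments and ⊗ takes their sum. Working out the expression ((-5 ⊗ 4) ⊕ (-2 ⊗ 3)) gives -1.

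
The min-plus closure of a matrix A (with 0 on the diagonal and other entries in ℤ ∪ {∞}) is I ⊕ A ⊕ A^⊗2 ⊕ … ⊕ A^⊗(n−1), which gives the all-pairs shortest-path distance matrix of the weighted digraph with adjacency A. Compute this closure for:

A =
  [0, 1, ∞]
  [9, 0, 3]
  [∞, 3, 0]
Closure =
  [0, 1, 4]
  [9, 0, 3]
  [12, 3, 0]

This is the Floyd-Warshall all-pairs shortest-path computation. For each intermediate vertex k = 0, 1, …, 2, update dist[i][j] ← min(dist[i][j], dist[i][k] + dist[k][j]). The final matrix gives, for each (i, j), the minimum total weight of any directed path from i to j (possibly empty when i = j).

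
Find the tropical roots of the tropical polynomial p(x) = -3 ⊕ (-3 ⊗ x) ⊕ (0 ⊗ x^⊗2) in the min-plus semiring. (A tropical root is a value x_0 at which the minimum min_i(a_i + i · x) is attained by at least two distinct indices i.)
Roots: {-3, 0}

Each tropical root is a break point of the lower envelope of the lines y = a_i + i · x (there are 3 lines, with slopes 0, 1, ..., 2). Only the lines that attain the minimum somewhere contribute to roots; other lines are dominated. Here the surviving (envelope) indices are i = 2, i = 1, i = 0.
Intersections between consecutive envelope lines give the roots: for adjacent envelope indices i < j the intersection is x = (a_i − a_j) / (j − i). Reading off the sorted break points: {-3, 0}.
Verification: at each break x_0, at least two indices attain the minimum of min_i(a_i + i · x_0).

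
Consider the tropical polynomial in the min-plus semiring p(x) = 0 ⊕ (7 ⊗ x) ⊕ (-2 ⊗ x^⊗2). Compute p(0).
p(0) = -2

A tropical monomial a ⊗ x^⊗i evaluates to a + i · x. Evaluating each term at x = 0:
  Term 0 contributes 0 + 0 · 0 = 0
  Term 1 contributes 7 + 1 · 0 = 7
  Term 2 contributes -2 + 2 · 0 = -2
p(0) = ⊕ of these = min[0, 7, -2] = -2.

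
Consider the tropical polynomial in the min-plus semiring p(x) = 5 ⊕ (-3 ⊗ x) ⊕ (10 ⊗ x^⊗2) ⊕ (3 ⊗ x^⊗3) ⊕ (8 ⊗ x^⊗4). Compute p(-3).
p(-3) = -6

A tropical monomial a ⊗ x^⊗i evaluates to a + i · x. Evaluating each term at x = -3:
  Term 0 contributes 5 + 0 · -3 = 5
  Term 1 contributes -3 + 1 · -3 = -6
  Term 2 contributes 10 + 2 · -3 = 4
  Term 3 contributes 3 + 3 · -3 = -6
  Term 4 contributes 8 + 4 · -3 = -4
p(-3) = ⊕ of these = min[5, -6, 4, -6, -4] = -6.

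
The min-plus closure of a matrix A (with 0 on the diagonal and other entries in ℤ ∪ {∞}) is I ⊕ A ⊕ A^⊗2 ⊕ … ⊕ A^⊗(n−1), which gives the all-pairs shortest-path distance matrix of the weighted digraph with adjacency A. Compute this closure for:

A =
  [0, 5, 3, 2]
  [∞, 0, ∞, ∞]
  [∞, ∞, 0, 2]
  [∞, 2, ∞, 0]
Closure =
  [0, 4, 3, 2]
  [∞, 0, ∞, ∞]
  [∞, 4, 0, 2]
  [∞, 2, ∞, 0]

This is the Floyd-Warshall all-pairs shortest-path computation. For each intermediate vertex k = 0, 1, …, 3, update dist[i][j] ← min(dist[i][j], dist[i][k] + dist[k][j]). The final matrix gives, for each (i, j), the minimum total weight of any directed path from i to j (possibly empty when i = j).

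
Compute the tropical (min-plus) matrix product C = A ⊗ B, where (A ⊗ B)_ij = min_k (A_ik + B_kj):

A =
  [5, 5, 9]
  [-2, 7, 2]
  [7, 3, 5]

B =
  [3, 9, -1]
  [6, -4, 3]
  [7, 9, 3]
A ⊗ B =
  [8, 1, 4]
  [1, 3, -3]
  [9, -1, 6]

Apply the min-plus product entry-by-entry:
  C[0][0] = min over k of (A[0][0] + B[0][0] = 5 + 3 = 8, A[0][1] + B[1][0] = 5 + 6 = 11, A[0][2] + B[2][0] = 9 + 7 = 16) = 8 (attained at k = 0)
  C[0][1] = min over k of (A[0][0] + B[0][1] = 5 + 9 = 14, A[0][1] + B[1][1] = 5 + -4 = 1, A[0][2] + B[2][1] = 9 + 9 = 18) = 1 (attained at k = 1)
  C[0][2] = min over k of (A[0][0] + B[0][2] = 5 + -1 = 4, A[0][1] + B[1][2] = 5 + 3 = 8, A[0][2] + B[2][2] = 9 + 3 = 12) = 4 (attained at k = 0)
  C[1][0] = min over k of (A[1][0] + B[0][0] = -2 + 3 = 1, A[1][1] + B[1][0] = 7 + 6 = 13, A[1][2] + B[2][0] = 2 + 7 = 9) = 1 (attained at k = 0)
  C[1][1] = min over k of (A[1][0] + B[0][1] = -2 + 9 = 7, A[1][1] + B[1][1] = 7 + -4 = 3, A[1][2] + B[2][1] = 2 + 9 = 11) = 3 (attained at k = 1)
  C[1][2] = min over k of (A[1][0] + B[0][2] = -2 + -1 = -3, A[1][1] + B[1][2] = 7 + 3 = 10, A[1][2] + B[2][2] = 2 + 3 = 5) = -3 (attained at k = 0)
  C[2][0] = min over k of (A[2][0] + B[0][0] = 7 + 3 = 10, A[2][1] + B[1][0] = 3 + 6 = 9, A[2][2] + B[2][0] = 5 + 7 = 12) = 9 (attained at k = 1)
  C[2][1] = min over k of (A[2][0] + B[0][1] = 7 + 9 = 16, A[2][1] + B[1][1] = 3 + -4 = -1, A[2][2] + B[2][1] = 5 + 9 = 14) = -1 (attained at k = 1)
  C[2][2] = min over k of (A[2][0] + B[0][2] = 7 + -1 = 6, A[2][1] + B[1][2] = 3 + 3 = 6, A[2][2] + B[2][2] = 5 + 3 = 8) = 6 (attained at k = 0)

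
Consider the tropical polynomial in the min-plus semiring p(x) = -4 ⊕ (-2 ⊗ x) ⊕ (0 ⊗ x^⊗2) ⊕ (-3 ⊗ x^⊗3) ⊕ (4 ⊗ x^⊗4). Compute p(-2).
p(-2) = -9

A tropical monomial a ⊗ x^⊗i evaluates to a + i · x. Evaluating each term at x = -2:
  Term 0 contributes -4 + 0 · -2 = -4
  Term 1 contributes -2 + 1 · -2 = -4
  Term 2 contributes 0 + 2 · -2 = -4
  Term 3 contributes -3 + 3 · -2 = -9
  Term 4 contributes 4 + 4 · -2 = -4
p(-2) = ⊕ of these = min[-4, -4, -4, -9, -4] = -9.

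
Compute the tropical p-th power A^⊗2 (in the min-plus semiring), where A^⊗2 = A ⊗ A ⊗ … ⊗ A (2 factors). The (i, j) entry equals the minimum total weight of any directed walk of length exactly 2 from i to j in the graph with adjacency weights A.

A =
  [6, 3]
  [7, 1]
A^⊗2 =
  [10, 4]
  [8, 2]

Each entry (A^⊗2)_ij equals the minimum over all length-2 walks i = v_0 → v_1 → … → v_2 = j of Σ_t A[v_t][v_{t+1}]. For example, for (i, j) = (0, 1) we minimise over 2 possible intermediate vertex sequences; the minimum is 4, attained along the walk 0 → 1 → 1.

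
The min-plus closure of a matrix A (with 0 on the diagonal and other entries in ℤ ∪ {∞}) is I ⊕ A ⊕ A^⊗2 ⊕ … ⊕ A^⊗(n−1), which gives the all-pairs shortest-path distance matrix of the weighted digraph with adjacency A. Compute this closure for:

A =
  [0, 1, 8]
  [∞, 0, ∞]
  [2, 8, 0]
Closure =
  [0, 1, 8]
  [∞, 0, ∞]
  [2, 3, 0]

This is the Floyd-Warshall all-pairs shortest-path computation. For each intermediate vertex k = 0, 1, …, 2, update dist[i][j] ← min(dist[i][j], dist[i][k] + dist[k][j]). The final matrix gives, for each (i, j), the minimum total weight of any directed path from i to j (possibly empty when i = j).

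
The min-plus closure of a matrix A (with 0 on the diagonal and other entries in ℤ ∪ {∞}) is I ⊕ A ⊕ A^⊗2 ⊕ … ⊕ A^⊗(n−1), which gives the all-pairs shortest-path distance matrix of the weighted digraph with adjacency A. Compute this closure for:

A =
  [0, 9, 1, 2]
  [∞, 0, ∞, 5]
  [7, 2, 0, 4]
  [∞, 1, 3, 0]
Closure =
  [0, 3, 1, 2]
  [15, 0, 8, 5]
  [7, 2, 0, 4]
  [10, 1, 3, 0]

This is the Floyd-Warshall all-pairs shortest-path computation. For each intermediate vertex k = 0, 1, …, 3, update dist[i][j] ← min(dist[i][j], dist[i][k] + dist[k][j]). The final matrix gives, for each (i, j), the minimum total weight of any directed path from i to j (possibly empty when i = j).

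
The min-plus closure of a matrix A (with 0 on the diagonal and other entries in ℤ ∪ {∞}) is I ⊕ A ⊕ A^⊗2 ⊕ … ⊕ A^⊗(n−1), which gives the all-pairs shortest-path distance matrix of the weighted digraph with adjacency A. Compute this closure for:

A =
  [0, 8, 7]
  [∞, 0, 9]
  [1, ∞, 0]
Closure =
  [0, 8, 7]
  [10, 0, 9]
  [1, 9, 0]

This is the Floyd-Warshall all-pairs shortest-path computation. For each intermediate vertex k = 0, 1, …, 2, update dist[i][j] ← min(dist[i][j], dist[i][k] + dist[k][j]). The final matrix gives, for each (i, j), the minimum total weight of any directed path from i to j (possibly empty when i = j).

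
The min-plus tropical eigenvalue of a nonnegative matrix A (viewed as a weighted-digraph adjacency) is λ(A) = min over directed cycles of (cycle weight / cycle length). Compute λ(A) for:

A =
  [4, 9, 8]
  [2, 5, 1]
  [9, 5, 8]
λ(A) = 3

Enumerate directed cycles and compute their means (weight / length). Sample:
  cycle 0 → 0: weight = 4, length = 1, mean = 4/1 ≈ 4.000
  cycle 1 → 1: weight = 5, length = 1, mean = 5/1 ≈ 5.000
  cycle 2 → 2: weight = 8, length = 1, mean = 8/1 ≈ 8.000
  cycle 0 → 1 → 0: weight = 11, length = 2, mean = 11/2 ≈ 5.500
  cycle 0 → 2 → 0: weight = 17, length = 2, mean = 17/2 ≈ 8.500
  cycle 1 → 0 → 1: weight = 11, length = 2, mean = 11/2 ≈ 5.500
Minimum mean = 3.000, attained e.g. along the cycle 1 → 2 → 1 with weight 6 and length 2. So λ(A) = 6/2 = 3.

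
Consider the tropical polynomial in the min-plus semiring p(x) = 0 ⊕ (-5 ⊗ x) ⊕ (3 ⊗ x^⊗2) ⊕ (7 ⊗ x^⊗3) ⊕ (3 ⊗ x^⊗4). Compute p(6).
p(6) = 0

A tropical monomial a ⊗ x^⊗i evaluates to a + i · x. Evaluating each term at x = 6:
  Term 0 contributes 0 + 0 · 6 = 0
  Term 1 contributes -5 + 1 · 6 = 1
  Term 2 contributes 3 + 2 · 6 = 15
  Term 3 contributes 7 + 3 · 6 = 25
  Term 4 contributes 3 + 4 · 6 = 27
p(6) = ⊕ of these = min[0, 1, 15, 25, 27] = 0.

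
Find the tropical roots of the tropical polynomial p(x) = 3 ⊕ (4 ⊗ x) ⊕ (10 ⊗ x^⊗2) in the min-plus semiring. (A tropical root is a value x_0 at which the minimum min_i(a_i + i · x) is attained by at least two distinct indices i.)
Roots: {-6, -1}

Each tropical root is a break point of the lower envelope of the lines y = a_i + i · x (there are 3 lines, with slopes 0, 1, ..., 2). Only the lines that attain the minimum somewhere contribute to roots; other lines are dominated. Here the surviving (envelope) indices are i = 2, i = 1, i = 0.
Intersections between consecutive envelope lines give the roots: for adjacent envelope indices i < j the intersection is x = (a_i − a_j) / (j − i). Reading off the sorted break points: {-6, -1}.
Verification: at each break x_0, at least two indices attain the minimum of min_i(a_i + i · x_0).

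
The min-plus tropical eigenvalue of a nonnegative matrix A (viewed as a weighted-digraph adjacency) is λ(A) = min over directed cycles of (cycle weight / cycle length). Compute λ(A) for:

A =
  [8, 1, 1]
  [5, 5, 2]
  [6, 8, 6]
λ(A) = 3

Enumerate directed cycles and compute their means (weight / length). Sample:
  cycle 0 → 0: weight = 8, length = 1, mean = 8/1 ≈ 8.000
  cycle 1 → 1: weight = 5, length = 1, mean = 5/1 ≈ 5.000
  cycle 2 → 2: weight = 6, length = 1, mean = 6/1 ≈ 6.000
  cycle 0 → 1 → 0: weight = 6, length = 2, mean = 6/2 ≈ 3.000
  cycle 0 → 2 → 0: weight = 7, length = 2, mean = 7/2 ≈ 3.500
  cycle 1 → 0 → 1: weight = 6, length = 2, mean = 6/2 ≈ 3.000
Minimum mean = 3.000, attained e.g. along the cycle 0 → 1 → 0 with weight 6 and length 2. So λ(A) = 6/2 = 3.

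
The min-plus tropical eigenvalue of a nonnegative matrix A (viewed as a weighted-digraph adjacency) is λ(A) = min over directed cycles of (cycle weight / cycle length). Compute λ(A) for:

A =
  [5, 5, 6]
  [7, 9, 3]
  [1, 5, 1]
λ(A) = 1

Enumerate directed cycles and compute their means (weight / length). Sample:
  cycle 0 → 0: weight = 5, length = 1, mean = 5/1 ≈ 5.000
  cycle 1 → 1: weight = 9, length = 1, mean = 9/1 ≈ 9.000
  cycle 2 → 2: weight = 1, length = 1, mean = 1/1 ≈ 1.000
  cycle 0 → 1 → 0: weight = 12, length = 2, mean = 12/2 ≈ 6.000
  cycle 0 → 2 → 0: weight = 7, length = 2, mean = 7/2 ≈ 3.500
  cycle 1 → 0 → 1: weight = 12, length = 2, mean = 12/2 ≈ 6.000
Minimum mean = 1.000, attained e.g. along the cycle 2 → 2 with weight 1 and length 1. So λ(A) = 1/1 = 1.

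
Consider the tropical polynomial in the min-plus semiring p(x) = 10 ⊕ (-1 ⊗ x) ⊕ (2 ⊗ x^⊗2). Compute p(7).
p(7) = 6

A tropical monomial a ⊗ x^⊗i evaluates to a + i · x. Evaluating each term at x = 7:
  Term 0 contributes 10 + 0 · 7 = 10
  Term 1 contributes -1 + 1 · 7 = 6
  Term 2 contributes 2 + 2 · 7 = 16
p(7) = ⊕ of these = min[10, 6, 16] = 6.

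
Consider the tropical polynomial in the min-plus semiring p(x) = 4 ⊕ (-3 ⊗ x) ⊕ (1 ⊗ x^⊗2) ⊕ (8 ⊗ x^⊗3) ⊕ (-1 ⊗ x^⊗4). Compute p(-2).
p(-2) = -9

A tropical monomial a ⊗ x^⊗i evaluates to a + i · x. Evaluating each term at x = -2:
  Term 0 contributes 4 + 0 · -2 = 4
  Term 1 contributes -3 + 1 · -2 = -5
  Term 2 contributes 1 + 2 · -2 = -3
  Term 3 contributes 8 + 3 · -2 = 2
  Term 4 contributes -1 + 4 · -2 = -9
p(-2) = ⊕ of these = min[4, -5, -3, 2, -9] = -9.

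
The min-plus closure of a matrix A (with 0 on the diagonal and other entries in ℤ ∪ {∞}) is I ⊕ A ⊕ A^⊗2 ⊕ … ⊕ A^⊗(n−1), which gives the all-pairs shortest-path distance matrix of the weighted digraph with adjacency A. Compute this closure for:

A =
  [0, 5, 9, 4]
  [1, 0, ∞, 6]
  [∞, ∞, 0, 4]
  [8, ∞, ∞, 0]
Closure =
  [0, 5, 9, 4]
  [1, 0, 10, 5]
  [12, 17, 0, 4]
  [8, 13, 17, 0]

This is the Floyd-Warshall all-pairs shortest-path computation. For each intermediate vertex k = 0, 1, …, 3, update dist[i][j] ← min(dist[i][j], dist[i][k] + dist[k][j]). The final matrix gives, for each (i, j), the minimum total weight of any directed path from i to j (possibly empty when i = j).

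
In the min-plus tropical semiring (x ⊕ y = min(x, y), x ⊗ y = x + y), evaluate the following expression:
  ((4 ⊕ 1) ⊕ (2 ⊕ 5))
((4 ⊕ 1) ⊕ (2 ⊕ 5)) = 1

Expand innermost to outermost. Recall ⊕ takes the minimum of its arguments and ⊗ takes their sum. Working out the expression ((4 ⊕ 1) ⊕ (2 ⊕ 5)) gives 1.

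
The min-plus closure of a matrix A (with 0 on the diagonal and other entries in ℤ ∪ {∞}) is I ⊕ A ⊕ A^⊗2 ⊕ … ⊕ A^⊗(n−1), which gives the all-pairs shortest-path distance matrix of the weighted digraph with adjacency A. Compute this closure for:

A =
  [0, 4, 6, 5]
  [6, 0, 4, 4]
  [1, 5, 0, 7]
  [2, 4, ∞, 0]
Closure =
  [0, 4, 6, 5]
  [5, 0, 4, 4]
  [1, 5, 0, 6]
  [2, 4, 8, 0]

This is the Floyd-Warshall all-pairs shortest-path computation. For each intermediate vertex k = 0, 1, …, 3, update dist[i][j] ← min(dist[i][j], dist[i][k] + dist[k][j]). The final matrix gives, for each (i, j), the minimum total weight of any directed path from i to j (possibly empty when i = j).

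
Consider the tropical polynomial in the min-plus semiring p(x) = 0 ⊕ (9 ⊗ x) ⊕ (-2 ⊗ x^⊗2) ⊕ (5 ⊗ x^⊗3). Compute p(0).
p(0) = -2

A tropical monomial a ⊗ x^⊗i evaluates to a + i · x. Evaluating each term at x = 0:
  Term 0 contributes 0 + 0 · 0 = 0
  Term 1 contributes 9 + 1 · 0 = 9
  Term 2 contributes -2 + 2 · 0 = -2
  Term 3 contributes 5 + 3 · 0 = 5
p(0) = ⊕ of these = min[0, 9, -2, 5] = -2.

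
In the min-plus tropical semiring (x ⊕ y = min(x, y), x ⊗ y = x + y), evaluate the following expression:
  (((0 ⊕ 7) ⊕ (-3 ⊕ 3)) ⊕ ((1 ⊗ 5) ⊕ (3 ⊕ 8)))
(((0 ⊕ 7) ⊕ (-3 ⊕ 3)) ⊕ ((1 ⊗ 5) ⊕ (3 ⊕ 8))) = -3

Expand innermost to outermost. Recall ⊕ takes the minimum of its arguments and ⊗ takes their sum. Working out the expression (((0 ⊕ 7) ⊕ (-3 ⊕ 3)) ⊕ ((1 ⊗ 5) ⊕ (3 ⊕ 8))) gives -3.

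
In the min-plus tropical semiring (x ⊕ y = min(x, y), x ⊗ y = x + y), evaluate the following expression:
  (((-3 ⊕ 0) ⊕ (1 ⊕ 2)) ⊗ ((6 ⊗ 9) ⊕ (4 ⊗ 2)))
(((-3 ⊕ 0) ⊕ (1 ⊕ 2)) ⊗ ((6 ⊗ 9) ⊕ (4 ⊗ 2))) = 3

Expand innermost to outermost. Recall ⊕ takes the minimum of its arguments and ⊗ takes their sum. Working out the expression (((-3 ⊕ 0) ⊕ (1 ⊕ 2)) ⊗ ((6 ⊗ 9) ⊕ (4 ⊗ 2))) gives 3.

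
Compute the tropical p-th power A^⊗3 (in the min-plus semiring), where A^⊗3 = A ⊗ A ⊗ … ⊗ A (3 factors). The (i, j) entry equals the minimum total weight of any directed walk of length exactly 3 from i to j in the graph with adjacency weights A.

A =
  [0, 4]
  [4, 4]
A^⊗3 =
  [0, 4]
  [4, 8]

Each entry (A^⊗3)_ij equals the minimum over all length-3 walks i = v_0 → v_1 → … → v_3 = j of Σ_t A[v_t][v_{t+1}]. For example, for (i, j) = (0, 1) we minimise over 4 possible intermediate vertex sequences; the minimum is 4, attained along the walk 0 → 0 → 0 → 1.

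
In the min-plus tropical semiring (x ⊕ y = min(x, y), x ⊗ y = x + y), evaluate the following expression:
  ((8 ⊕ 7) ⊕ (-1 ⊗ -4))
((8 ⊕ 7) ⊕ (-1 ⊗ -4)) = -5

Expand innermost to outermost. Recall ⊕ takes the minimum of its arguments and ⊗ takes their sum. Working out the expression ((8 ⊕ 7) ⊕ (-1 ⊗ -4)) gives -5.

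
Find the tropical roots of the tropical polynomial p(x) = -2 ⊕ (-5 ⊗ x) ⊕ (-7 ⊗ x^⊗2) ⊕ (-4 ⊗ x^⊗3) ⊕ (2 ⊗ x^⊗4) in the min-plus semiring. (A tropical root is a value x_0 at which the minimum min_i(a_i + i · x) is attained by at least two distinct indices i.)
Roots: {-6, -3, 2, 3}

Each tropical root is a break point of the lower envelope of the lines y = a_i + i · x (there are 5 lines, with slopes 0, 1, ..., 4). Only the lines that attain the minimum somewhere contribute to roots; other lines are dominated. Here the surviving (envelope) indices are i = 4, i = 3, i = 2, i = 1, i = 0.
Intersections between consecutive envelope lines give the roots: for adjacent envelope indices i < j the intersection is x = (a_i − a_j) / (j − i). Reading off the sorted break points: {-6, -3, 2, 3}.
Verification: at each break x_0, at least two indices attain the minimum of min_i(a_i + i · x_0).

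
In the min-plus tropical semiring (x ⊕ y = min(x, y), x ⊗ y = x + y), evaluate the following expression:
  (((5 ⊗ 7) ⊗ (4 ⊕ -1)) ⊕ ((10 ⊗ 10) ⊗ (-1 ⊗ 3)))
(((5 ⊗ 7) ⊗ (4 ⊕ -1)) ⊕ ((10 ⊗ 10) ⊗ (-1 ⊗ 3))) = 11

Expand innermost to outermost. Recall ⊕ takes the minimum of its arguments and ⊗ takes their sum. Working out the expression (((5 ⊗ 7) ⊗ (4 ⊕ -1)) ⊕ ((10 ⊗ 10) ⊗ (-1 ⊗ 3))) gives 11.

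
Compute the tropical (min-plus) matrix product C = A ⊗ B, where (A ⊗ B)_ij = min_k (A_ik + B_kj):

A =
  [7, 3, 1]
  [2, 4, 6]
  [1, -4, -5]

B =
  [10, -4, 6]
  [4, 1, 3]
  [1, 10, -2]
A ⊗ B =
  [2, 3, -1]
  [7, -2, 4]
  [-4, -3, -7]

Apply the min-plus product entry-by-entry:
  C[0][0] = min over k of (A[0][0] + B[0][0] = 7 + 10 = 17, A[0][1] + B[1][0] = 3 + 4 = 7, A[0][2] + B[2][0] = 1 + 1 = 2) = 2 (attained at k = 2)
  C[0][1] = min over k of (A[0][0] + B[0][1] = 7 + -4 = 3, A[0][1] + B[1][1] = 3 + 1 = 4, A[0][2] + B[2][1] = 1 + 10 = 11) = 3 (attained at k = 0)
  C[0][2] = min over k of (A[0][0] + B[0][2] = 7 + 6 = 13, A[0][1] + B[1][2] = 3 + 3 = 6, A[0][2] + B[2][2] = 1 + -2 = -1) = -1 (attained at k = 2)
  C[1][0] = min over k of (A[1][0] + B[0][0] = 2 + 10 = 12, A[1][1] + B[1][0] = 4 + 4 = 8, A[1][2] + B[2][0] = 6 + 1 = 7) = 7 (attained at k = 2)
  C[1][1] = min over k of (A[1][0] + B[0][1] = 2 + -4 = -2, A[1][1] + B[1][1] = 4 + 1 = 5, A[1][2] + B[2][1] = 6 + 10 = 16) = -2 (attained at k = 0)
  C[1][2] = min over k of (A[1][0] + B[0][2] = 2 + 6 = 8, A[1][1] + B[1][2] = 4 + 3 = 7, A[1][2] + B[2][2] = 6 + -2 = 4) = 4 (attained at k = 2)
  C[2][0] = min over k of (A[2][0] + B[0][0] = 1 + 10 = 11, A[2][1] + B[1][0] = -4 + 4 = 0, A[2][2] + B[2][0] = -5 + 1 = -4) = -4 (attained at k = 2)
  C[2][1] = min over k of (A[2][0] + B[0][1] = 1 + -4 = -3, A[2][1] + B[1][1] = -4 + 1 = -3, A[2][2] + B[2][1] = -5 + 10 = 5) = -3 (attained at k = 0)
  C[2][2] = min over k of (A[2][0] + B[0][2] = 1 + 6 = 7, A[2][1] + B[1][2] = -4 + 3 = -1, A[2][2] + B[2][2] = -5 + -2 = -7) = -7 (attained at k = 2)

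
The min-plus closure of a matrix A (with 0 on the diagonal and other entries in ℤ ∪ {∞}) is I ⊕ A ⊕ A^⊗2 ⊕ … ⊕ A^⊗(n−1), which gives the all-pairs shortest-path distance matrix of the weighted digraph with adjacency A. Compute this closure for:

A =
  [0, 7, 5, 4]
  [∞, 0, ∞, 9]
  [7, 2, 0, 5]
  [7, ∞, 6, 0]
Closure =
  [0, 7, 5, 4]
  [16, 0, 15, 9]
  [7, 2, 0, 5]
  [7, 8, 6, 0]

This is the Floyd-Warshall all-pairs shortest-path computation. For each intermediate vertex k = 0, 1, …, 3, update dist[i][j] ← min(dist[i][j], dist[i][k] + dist[k][j]). The final matrix gives, for each (i, j), the minimum total weight of any directed path from i to j (possibly empty when i = j).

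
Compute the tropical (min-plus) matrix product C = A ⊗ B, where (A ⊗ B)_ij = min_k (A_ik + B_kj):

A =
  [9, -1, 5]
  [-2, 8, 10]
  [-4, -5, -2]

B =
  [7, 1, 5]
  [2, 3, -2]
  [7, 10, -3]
A ⊗ B =
  [1, 2, -3]
  [5, -1, 3]
  [-3, -3, -7]

Apply the min-plus product entry-by-entry:
  C[0][0] = min over k of (A[0][0] + B[0][0] = 9 + 7 = 16, A[0][1] + B[1][0] = -1 + 2 = 1, A[0][2] + B[2][0] = 5 + 7 = 12) = 1 (attained at k = 1)
  C[0][1] = min over k of (A[0][0] + B[0][1] = 9 + 1 = 10, A[0][1] + B[1][1] = -1 + 3 = 2, A[0][2] + B[2][1] = 5 + 10 = 15) = 2 (attained at k = 1)
  C[0][2] = min over k of (A[0][0] + B[0][2] = 9 + 5 = 14, A[0][1] + B[1][2] = -1 + -2 = -3, A[0][2] + B[2][2] = 5 + -3 = 2) = -3 (attained at k = 1)
  C[1][0] = min over k of (A[1][0] + B[0][0] = -2 + 7 = 5, A[1][1] + B[1][0] = 8 + 2 = 10, A[1][2] + B[2][0] = 10 + 7 = 17) = 5 (attained at k = 0)
  C[1][1] = min over k of (A[1][0] + B[0][1] = -2 + 1 = -1, A[1][1] + B[1][1] = 8 + 3 = 11, A[1][2] + B[2][1] = 10 + 10 = 20) = -1 (attained at k = 0)
  C[1][2] = min over k of (A[1][0] + B[0][2] = -2 + 5 = 3, A[1][1] + B[1][2] = 8 + -2 = 6, A[1][2] + B[2][2] = 10 + -3 = 7) = 3 (attained at k = 0)
  C[2][0] = min over k of (A[2][0] + B[0][0] = -4 + 7 = 3, A[2][1] + B[1][0] = -5 + 2 = -3, A[2][2] + B[2][0] = -2 + 7 = 5) = -3 (attained at k = 1)
  C[2][1] = min over k of (A[2][0] + B[0][1] = -4 + 1 = -3, A[2][1] + B[1][1] = -5 + 3 = -2, A[2][2] + B[2][1] = -2 + 10 = 8) = -3 (attained at k = 0)
  C[2][2] = min over k of (A[2][0] + B[0][2] = -4 + 5 = 1, A[2][1] + B[1][2] = -5 + -2 = -7, A[2][2] + B[2][2] = -2 + -3 = -5) = -7 (attained at k = 1)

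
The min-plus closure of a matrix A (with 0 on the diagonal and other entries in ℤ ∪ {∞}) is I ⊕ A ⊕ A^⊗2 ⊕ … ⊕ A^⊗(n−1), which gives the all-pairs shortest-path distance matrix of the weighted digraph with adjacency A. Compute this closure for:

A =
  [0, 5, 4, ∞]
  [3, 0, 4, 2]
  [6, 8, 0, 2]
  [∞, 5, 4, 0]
Closure =
  [0, 5, 4, 6]
  [3, 0, 4, 2]
  [6, 7, 0, 2]
  [8, 5, 4, 0]

This is the Floyd-Warshall all-pairs shortest-path computation. For each intermediate vertex k = 0, 1, …, 3, update dist[i][j] ← min(dist[i][j], dist[i][k] + dist[k][j]). The final matrix gives, for each (i, j), the minimum total weight of any directed path from i to j (possibly empty when i = j).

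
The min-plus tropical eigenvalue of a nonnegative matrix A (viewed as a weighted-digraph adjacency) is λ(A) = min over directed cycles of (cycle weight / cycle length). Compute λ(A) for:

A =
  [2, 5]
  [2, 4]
λ(A) = 2

Enumerate directed cycles and compute their means (weight / length). Sample:
  cycle 0 → 0: weight = 2, length = 1, mean = 2/1 ≈ 2.000
  cycle 1 → 1: weight = 4, length = 1, mean = 4/1 ≈ 4.000
  cycle 0 → 1 → 0: weight = 7, length = 2, mean = 7/2 ≈ 3.500
  cycle 1 → 0 → 1: weight = 7, length = 2, mean = 7/2 ≈ 3.500
Minimum mean = 2.000, attained e.g. along the cycle 0 → 0 with weight 2 and length 1. So λ(A) = 2/1 = 2.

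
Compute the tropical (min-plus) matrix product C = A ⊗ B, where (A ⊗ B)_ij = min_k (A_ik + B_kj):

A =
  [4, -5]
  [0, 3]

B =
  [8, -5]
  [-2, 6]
A ⊗ B =
  [-7, -1]
  [1, -5]

Apply the min-plus product entry-by-entry:
  C[0][0] = min over k of (A[0][0] + B[0][0] = 4 + 8 = 12, A[0][1] + B[1][0] = -5 + -2 = -7) = -7 (attained at k = 1)
  C[0][1] = min over k of (A[0][0] + B[0][1] = 4 + -5 = -1, A[0][1] + B[1][1] = -5 + 6 = 1) = -1 (attained at k = 0)
  C[1][0] = min over k of (A[1][0] + B[0][0] = 0 + 8 = 8, A[1][1] + B[1][0] = 3 + -2 = 1) = 1 (attained at k = 1)
  C[1][1] = min over k of (A[1][0] + B[0][1] = 0 + -5 = -5, A[1][1] + B[1][1] = 3 + 6 = 9) = -5 (attained at k = 0)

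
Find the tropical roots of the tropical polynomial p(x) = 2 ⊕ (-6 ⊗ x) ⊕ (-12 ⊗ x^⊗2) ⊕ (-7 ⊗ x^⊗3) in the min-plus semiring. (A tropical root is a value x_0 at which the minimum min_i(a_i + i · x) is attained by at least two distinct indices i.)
Roots: {-5, 6, 8}

Each tropical root is a break point of the lower envelope of the lines y = a_i + i · x (there are 4 lines, with slopes 0, 1, ..., 3). Only the lines that attain the minimum somewhere contribute to roots; other lines are dominated. Here the surviving (envelope) indices are i = 3, i = 2, i = 1, i = 0.
Intersections between consecutive envelope lines give the roots: for adjacent envelope indices i < j the intersection is x = (a_i − a_j) / (j − i). Reading off the sorted break points: {-5, 6, 8}.
Verification: at each break x_0, at least two indices attain the minimum of min_i(a_i + i · x_0).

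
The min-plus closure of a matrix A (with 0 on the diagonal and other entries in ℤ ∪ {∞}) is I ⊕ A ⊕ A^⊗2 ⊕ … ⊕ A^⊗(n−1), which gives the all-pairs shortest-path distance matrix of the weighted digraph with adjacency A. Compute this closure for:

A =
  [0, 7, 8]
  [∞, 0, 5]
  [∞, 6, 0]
Closure =
  [0, 7, 8]
  [∞, 0, 5]
  [∞, 6, 0]

This is the Floyd-Warshall all-pairs shortest-path computation. For each intermediate vertex k = 0, 1, …, 2, update dist[i][j] ← min(dist[i][j], dist[i][k] + dist[k][j]). The final matrix gives, for each (i, j), the minimum total weight of any directed path from i to j (possibly empty when i = j).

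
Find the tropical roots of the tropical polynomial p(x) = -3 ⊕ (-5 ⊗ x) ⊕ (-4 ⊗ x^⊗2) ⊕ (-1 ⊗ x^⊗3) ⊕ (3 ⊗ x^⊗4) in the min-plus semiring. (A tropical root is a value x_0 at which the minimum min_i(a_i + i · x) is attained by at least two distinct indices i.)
Roots: {-4, -3, -1, 2}

Each tropical root is a break point of the lower envelope of the lines y = a_i + i · x (there are 5 lines, with slopes 0, 1, ..., 4). Only the lines that attain the minimum somewhere contribute to roots; other lines are dominated. Here the surviving (envelope) indices are i = 4, i = 3, i = 2, i = 1, i = 0.
Intersections between consecutive envelope lines give the roots: for adjacent envelope indices i < j the intersection is x = (a_i − a_j) / (j − i). Reading off the sorted break points: {-4, -3, -1, 2}.
Verification: at each break x_0, at least two indices attain the minimum of min_i(a_i + i · x_0).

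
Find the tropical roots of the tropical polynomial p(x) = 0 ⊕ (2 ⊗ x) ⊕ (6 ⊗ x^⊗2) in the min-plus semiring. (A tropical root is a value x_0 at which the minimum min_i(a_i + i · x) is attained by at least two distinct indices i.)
Roots: {-4, -2}

Each tropical root is a break point of the lower envelope of the lines y = a_i + i · x (there are 3 lines, with slopes 0, 1, ..., 2). Only the lines that attain the minimum somewhere contribute to roots; other lines are dominated. Here the surviving (envelope) indices are i = 2, i = 1, i = 0.
Intersections between consecutive envelope lines give the roots: for adjacent envelope indices i < j the intersection is x = (a_i − a_j) / (j − i). Reading off the sorted break points: {-4, -2}.
Verification: at each break x_0, at least two indices attain the minimum of min_i(a_i + i · x_0).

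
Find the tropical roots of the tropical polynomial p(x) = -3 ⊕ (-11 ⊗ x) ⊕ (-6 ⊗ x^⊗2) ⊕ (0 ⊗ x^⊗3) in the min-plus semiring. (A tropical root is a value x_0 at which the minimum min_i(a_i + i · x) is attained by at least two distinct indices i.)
Roots: {-6, -5, 8}

Each tropical root is a break point of the lower envelope of the lines y = a_i + i · x (there are 4 lines, with slopes 0, 1, ..., 3). Only the lines that attain the minimum somewhere contribute to roots; other lines are dominated. Here the surviving (envelope) indices are i = 3, i = 2, i = 1, i = 0.
Intersections between consecutive envelope lines give the roots: for adjacent envelope indices i < j the intersection is x = (a_i − a_j) / (j − i). Reading off the sorted break points: {-6, -5, 8}.
Verification: at each break x_0, at least two indices attain the minimum of min_i(a_i + i · x_0).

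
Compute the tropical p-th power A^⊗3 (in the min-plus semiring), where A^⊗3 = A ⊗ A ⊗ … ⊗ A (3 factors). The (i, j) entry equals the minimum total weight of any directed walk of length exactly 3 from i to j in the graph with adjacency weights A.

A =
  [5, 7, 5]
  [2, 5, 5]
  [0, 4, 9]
A^⊗3 =
  [10, 12, 10]
  [7, 11, 10]
  [5, 9, 10]

Each entry (A^⊗3)_ij equals the minimum over all length-3 walks i = v_0 → v_1 → … → v_3 = j of Σ_t A[v_t][v_{t+1}]. For example, for (i, j) = (0, 2) we minimise over 9 possible intermediate vertex sequences; the minimum is 10, attained along the walk 0 → 2 → 0 → 2.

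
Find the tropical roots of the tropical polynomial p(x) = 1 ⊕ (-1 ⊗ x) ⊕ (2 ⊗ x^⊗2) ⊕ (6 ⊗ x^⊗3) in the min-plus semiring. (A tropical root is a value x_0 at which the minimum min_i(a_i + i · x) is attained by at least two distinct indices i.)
Roots: {-4, -3, 2}

Each tropical root is a break point of the lower envelope of the lines y = a_i + i · x (there are 4 lines, with slopes 0, 1, ..., 3). Only the lines that attain the minimum somewhere contribute to roots; other lines are dominated. Here the surviving (envelope) indices are i = 3, i = 2, i = 1, i = 0.
Intersections between consecutive envelope lines give the roots: for adjacent envelope indices i < j the intersection is x = (a_i − a_j) / (j − i). Reading off the sorted break points: {-4, -3, 2}.
Verification: at each break x_0, at least two indices attain the minimum of min_i(a_i + i · x_0).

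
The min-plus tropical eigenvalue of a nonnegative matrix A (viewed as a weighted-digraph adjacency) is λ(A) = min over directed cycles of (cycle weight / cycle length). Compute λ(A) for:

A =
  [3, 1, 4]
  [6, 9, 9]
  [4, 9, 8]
λ(A) = 3

Enumerate directed cycles and compute their means (weight / length). Sample:
  cycle 0 → 0: weight = 3, length = 1, mean = 3/1 ≈ 3.000
  cycle 1 → 1: weight = 9, length = 1, mean = 9/1 ≈ 9.000
  cycle 2 → 2: weight = 8, length = 1, mean = 8/1 ≈ 8.000
  cycle 0 → 1 → 0: weight = 7, length = 2, mean = 7/2 ≈ 3.500
  cycle 0 → 2 → 0: weight = 8, length = 2, mean = 8/2 ≈ 4.000
  cycle 1 → 0 → 1: weight = 7, length = 2, mean = 7/2 ≈ 3.500
Minimum mean = 3.000, attained e.g. along the cycle 0 → 0 with weight 3 and length 1. So λ(A) = 3/1 = 3.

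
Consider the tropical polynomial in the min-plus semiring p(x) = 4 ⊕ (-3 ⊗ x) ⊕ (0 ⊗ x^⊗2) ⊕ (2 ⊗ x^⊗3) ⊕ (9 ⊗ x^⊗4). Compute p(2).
p(2) = -1

A tropical monomial a ⊗ x^⊗i evaluates to a + i · x. Evaluating each term at x = 2:
  Term 0 contributes 4 + 0 · 2 = 4
  Term 1 contributes -3 + 1 · 2 = -1
  Term 2 contributes 0 + 2 · 2 = 4
  Term 3 contributes 2 + 3 · 2 = 8
  Term 4 contributes 9 + 4 · 2 = 17
p(2) = ⊕ of these = min[4, -1, 4, 8, 17] = -1.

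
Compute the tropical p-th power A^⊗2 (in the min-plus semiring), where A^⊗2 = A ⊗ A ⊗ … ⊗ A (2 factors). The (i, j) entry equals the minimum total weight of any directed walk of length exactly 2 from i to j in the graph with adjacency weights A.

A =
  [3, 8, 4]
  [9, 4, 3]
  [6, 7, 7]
A^⊗2 =
  [6, 11, 7]
  [9, 8, 7]
  [9, 11, 10]

Each entry (A^⊗2)_ij equals the minimum over all length-2 walks i = v_0 → v_1 → … → v_2 = j of Σ_t A[v_t][v_{t+1}]. For example, for (i, j) = (0, 2) we minimise over 3 possible intermediate vertex sequences; the minimum is 7, attained along the walk 0 → 0 → 2.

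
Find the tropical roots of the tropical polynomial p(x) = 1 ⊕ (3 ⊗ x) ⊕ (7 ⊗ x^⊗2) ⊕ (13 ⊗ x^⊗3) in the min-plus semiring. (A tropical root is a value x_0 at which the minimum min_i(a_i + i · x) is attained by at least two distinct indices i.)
Roots: {-6, -4, -2}

Each tropical root is a break point of the lower envelope of the lines y = a_i + i · x (there are 4 lines, with slopes 0, 1, ..., 3). Only the lines that attain the minimum somewhere contribute to roots; other lines are dominated. Here the surviving (envelope) indices are i = 3, i = 2, i = 1, i = 0.
Intersections between consecutive envelope lines give the roots: for adjacent envelope indices i < j the intersection is x = (a_i − a_j) / (j − i). Reading off the sorted break points: {-6, -4, -2}.
Verification: at each break x_0, at least two indices attain the minimum of min_i(a_i + i · x_0).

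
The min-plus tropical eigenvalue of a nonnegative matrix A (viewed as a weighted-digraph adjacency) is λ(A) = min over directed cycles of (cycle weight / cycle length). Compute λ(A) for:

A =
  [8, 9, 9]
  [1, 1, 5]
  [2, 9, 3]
λ(A) = 1

Enumerate directed cycles and compute their means (weight / length). Sample:
  cycle 0 → 0: weight = 8, length = 1, mean = 8/1 ≈ 8.000
  cycle 1 → 1: weight = 1, length = 1, mean = 1/1 ≈ 1.000
  cycle 2 → 2: weight = 3, length = 1, mean = 3/1 ≈ 3.000
  cycle 0 → 1 → 0: weight = 10, length = 2, mean = 10/2 ≈ 5.000
  cycle 0 → 2 → 0: weight = 11, length = 2, mean = 11/2 ≈ 5.500
  cycle 1 → 0 → 1: weight = 10, length = 2, mean = 10/2 ≈ 5.000
Minimum mean = 1.000, attained e.g. along the cycle 1 → 1 with weight 1 and length 1. So λ(A) = 1/1 = 1.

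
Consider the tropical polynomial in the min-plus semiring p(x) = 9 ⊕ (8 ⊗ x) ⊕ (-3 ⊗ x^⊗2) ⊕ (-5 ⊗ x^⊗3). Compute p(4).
p(4) = 5

A tropical monomial a ⊗ x^⊗i evaluates to a + i · x. Evaluating each term at x = 4:
  Term 0 contributes 9 + 0 · 4 = 9
  Term 1 contributes 8 + 1 · 4 = 12
  Term 2 contributes -3 + 2 · 4 = 5
  Term 3 contributes -5 + 3 · 4 = 7
p(4) = ⊕ of these = min[9, 12, 5, 7] = 5.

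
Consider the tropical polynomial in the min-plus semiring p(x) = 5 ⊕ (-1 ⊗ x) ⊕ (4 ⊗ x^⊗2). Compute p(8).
p(8) = 5

A tropical monomial a ⊗ x^⊗i evaluates to a + i · x. Evaluating each term at x = 8:
  Term 0 contributes 5 + 0 · 8 = 5
  Term 1 contributes -1 + 1 · 8 = 7
  Term 2 contributes 4 + 2 · 8 = 20
p(8) = ⊕ of these = min[5, 7, 20] = 5.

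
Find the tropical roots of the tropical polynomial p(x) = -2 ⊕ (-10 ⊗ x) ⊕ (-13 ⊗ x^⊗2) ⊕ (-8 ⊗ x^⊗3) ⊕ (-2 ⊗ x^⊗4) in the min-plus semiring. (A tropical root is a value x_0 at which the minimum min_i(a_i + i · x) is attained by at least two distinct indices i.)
Roots: {-6, -5, 3, 8}

Each tropical root is a break point of the lower envelope of the lines y = a_i + i · x (there are 5 lines, with slopes 0, 1, ..., 4). Only the lines that attain the minimum somewhere contribute to roots; other lines are dominated. Here the surviving (envelope) indices are i = 4, i = 3, i = 2, i = 1, i = 0.
Intersections between consecutive envelope lines give the roots: for adjacent envelope indices i < j the intersection is x = (a_i − a_j) / (j − i). Reading off the sorted break points: {-6, -5, 3, 8}.
Verification: at each break x_0, at least two indices attain the minimum of min_i(a_i + i · x_0).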